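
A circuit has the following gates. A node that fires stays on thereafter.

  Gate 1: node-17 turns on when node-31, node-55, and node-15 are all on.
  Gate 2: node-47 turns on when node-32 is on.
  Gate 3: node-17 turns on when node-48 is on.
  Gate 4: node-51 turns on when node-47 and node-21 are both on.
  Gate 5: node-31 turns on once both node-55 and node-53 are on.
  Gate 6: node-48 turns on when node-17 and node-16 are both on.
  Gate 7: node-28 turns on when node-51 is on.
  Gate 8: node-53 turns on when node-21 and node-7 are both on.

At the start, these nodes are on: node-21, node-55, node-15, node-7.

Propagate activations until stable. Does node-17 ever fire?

Yes

Gate 8: node-21 and node-7 on → node-53 on.
node-55 and node-53 are on, so node-31 turns on (Gate 5).
node-31, node-55, and node-15 are on, so node-17 turns on (Gate 1).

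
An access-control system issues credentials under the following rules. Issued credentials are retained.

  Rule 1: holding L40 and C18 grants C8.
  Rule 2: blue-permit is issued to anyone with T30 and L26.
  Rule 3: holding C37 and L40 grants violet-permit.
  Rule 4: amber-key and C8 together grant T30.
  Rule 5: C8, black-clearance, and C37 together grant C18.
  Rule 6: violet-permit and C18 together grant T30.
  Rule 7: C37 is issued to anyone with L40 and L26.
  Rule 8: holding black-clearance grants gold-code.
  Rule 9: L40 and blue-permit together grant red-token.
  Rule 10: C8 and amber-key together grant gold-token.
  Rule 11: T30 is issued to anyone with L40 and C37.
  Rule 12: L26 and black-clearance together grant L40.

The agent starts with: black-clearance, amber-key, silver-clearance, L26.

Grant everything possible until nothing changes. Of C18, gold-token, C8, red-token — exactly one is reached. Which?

red-token

Holding L26 and black-clearance grants L40 (Rule 12).
Holding L40 and L26 grants C37 (Rule 7).
Holding L40 and C37 grants T30 (Rule 11).
Holding T30 and L26 grants blue-permit (Rule 2).
Holding L40 and blue-permit grants red-token (Rule 9).
C18 would need C8, black-clearance, and C37 (Rule 5), but C8 is never granted. gold-token would need C8 and amber-key (Rule 10), but C8 is never granted. C8 would need L40 and C18 (Rule 1), but C18 is never granted.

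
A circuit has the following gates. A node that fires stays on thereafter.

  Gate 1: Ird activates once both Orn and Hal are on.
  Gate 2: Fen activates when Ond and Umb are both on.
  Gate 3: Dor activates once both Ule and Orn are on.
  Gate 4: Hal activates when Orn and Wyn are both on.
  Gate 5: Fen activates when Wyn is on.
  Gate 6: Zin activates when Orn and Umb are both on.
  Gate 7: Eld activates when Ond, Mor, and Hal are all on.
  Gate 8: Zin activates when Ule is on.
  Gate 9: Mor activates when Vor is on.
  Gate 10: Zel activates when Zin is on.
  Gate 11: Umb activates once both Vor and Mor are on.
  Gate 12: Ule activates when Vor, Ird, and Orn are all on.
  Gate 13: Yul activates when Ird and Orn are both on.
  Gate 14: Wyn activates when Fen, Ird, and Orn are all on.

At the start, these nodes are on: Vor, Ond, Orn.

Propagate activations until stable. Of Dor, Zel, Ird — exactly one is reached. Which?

Vor is on, so Mor activates (Gate 9).
Gate 11: Vor and Mor on → Umb on.
Gate 6: Orn and Umb on → Zin on.
Zin is on, so Zel activates (Gate 10).
Dor would need Ule and Orn (Gate 3), but Ule never turns on. Ird would need Orn and Hal (Gate 1), but Hal never turns on.

Zel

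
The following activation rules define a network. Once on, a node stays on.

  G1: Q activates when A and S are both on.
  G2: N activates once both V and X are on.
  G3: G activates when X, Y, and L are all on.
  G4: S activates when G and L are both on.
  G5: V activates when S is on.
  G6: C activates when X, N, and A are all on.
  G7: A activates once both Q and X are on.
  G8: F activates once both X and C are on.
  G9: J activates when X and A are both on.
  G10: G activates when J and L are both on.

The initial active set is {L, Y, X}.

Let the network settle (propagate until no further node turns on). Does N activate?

G3: X, Y, and L on → G on.
G4: G and L on → S on.
S is on, so V activates (G5).
V and X are on, so N activates (G2).

Yes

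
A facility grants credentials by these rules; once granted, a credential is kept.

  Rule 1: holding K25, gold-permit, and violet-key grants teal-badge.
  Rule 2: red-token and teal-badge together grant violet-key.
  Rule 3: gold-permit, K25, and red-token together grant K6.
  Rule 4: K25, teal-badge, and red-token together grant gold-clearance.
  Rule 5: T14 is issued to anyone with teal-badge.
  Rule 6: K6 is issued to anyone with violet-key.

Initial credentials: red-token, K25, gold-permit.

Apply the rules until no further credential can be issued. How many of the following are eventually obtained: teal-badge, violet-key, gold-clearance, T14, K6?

Holding gold-permit, K25, and red-token grants K6 (Rule 3).
teal-badge would need K25, gold-permit, and violet-key (Rule 1), but violet-key is never granted.
violet-key would need red-token and teal-badge (Rule 2), but teal-badge is never granted.
gold-clearance would need K25, teal-badge, and red-token (Rule 4), but teal-badge is never granted.
T14 would need teal-badge (Rule 5), but teal-badge is never granted.
K6: reached.
Reached: K6 — 1 of the 5.

1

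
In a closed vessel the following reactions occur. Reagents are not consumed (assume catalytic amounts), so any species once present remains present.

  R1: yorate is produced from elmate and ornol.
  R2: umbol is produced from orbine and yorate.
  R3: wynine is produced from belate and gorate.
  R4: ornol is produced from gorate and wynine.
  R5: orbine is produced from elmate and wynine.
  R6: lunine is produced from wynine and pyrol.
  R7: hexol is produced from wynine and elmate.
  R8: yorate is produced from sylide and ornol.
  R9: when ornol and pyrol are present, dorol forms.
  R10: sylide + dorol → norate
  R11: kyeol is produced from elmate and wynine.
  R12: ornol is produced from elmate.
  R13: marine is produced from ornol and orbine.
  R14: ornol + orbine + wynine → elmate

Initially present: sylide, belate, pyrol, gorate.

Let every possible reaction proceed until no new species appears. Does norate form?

Yes

belate and gorate present → wynine forms (R3).
gorate and wynine present → ornol forms (R4).
ornol and pyrol present → dorol forms (R9).
sylide and dorol present → norate forms (R10).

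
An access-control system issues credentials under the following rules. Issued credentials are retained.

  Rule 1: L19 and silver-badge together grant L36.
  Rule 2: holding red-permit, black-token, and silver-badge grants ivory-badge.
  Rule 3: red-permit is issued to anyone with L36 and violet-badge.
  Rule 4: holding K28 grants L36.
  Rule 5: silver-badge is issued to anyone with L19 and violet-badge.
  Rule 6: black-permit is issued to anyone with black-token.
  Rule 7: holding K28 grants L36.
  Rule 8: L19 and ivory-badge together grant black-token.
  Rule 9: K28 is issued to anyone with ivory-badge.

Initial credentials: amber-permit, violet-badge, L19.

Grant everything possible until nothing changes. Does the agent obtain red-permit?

Yes

Holding L19 and violet-badge grants silver-badge (Rule 5).
Holding L19 and silver-badge grants L36 (Rule 1).
Holding L36 and violet-badge grants red-permit (Rule 3).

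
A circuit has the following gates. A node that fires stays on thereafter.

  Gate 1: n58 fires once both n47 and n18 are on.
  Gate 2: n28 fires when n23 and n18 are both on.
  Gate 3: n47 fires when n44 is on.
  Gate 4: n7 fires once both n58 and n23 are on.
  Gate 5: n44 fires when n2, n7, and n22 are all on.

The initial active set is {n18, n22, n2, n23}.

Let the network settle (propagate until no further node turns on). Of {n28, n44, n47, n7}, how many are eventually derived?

1

Gate 2: n23 and n18 on → n28 on.
n28: reached.
n44 would need n2, n7, and n22 (Gate 5), but n7 never turns on.
n47 would need n44 (Gate 3), but n44 never turns on.
n7 would need n58 and n23 (Gate 4), but n58 never turns on.
Reached: n28 — 1 of the 4.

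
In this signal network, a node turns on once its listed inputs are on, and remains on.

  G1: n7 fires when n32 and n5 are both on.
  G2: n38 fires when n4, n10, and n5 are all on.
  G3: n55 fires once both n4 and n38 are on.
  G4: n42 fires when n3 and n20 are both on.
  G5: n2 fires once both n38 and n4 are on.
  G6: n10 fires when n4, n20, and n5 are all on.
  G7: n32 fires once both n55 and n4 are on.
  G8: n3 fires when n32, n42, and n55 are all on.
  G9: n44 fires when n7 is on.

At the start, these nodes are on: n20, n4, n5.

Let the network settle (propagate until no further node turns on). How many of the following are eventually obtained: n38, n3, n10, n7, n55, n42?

4

n4, n20, and n5 are on, so n10 fires (G6).
n4, n10, and n5 are on, so n38 fires (G2).
G3: n4 and n38 on → n55 on.
G7: n55 and n4 on → n32 on.
G1: n32 and n5 on → n7 on.
n38: reached.
n3 would need n32, n42, and n55 (G8), but n42 never turns on.
n10: reached.
n7: reached.
n55: reached.
n42 would need n3 and n20 (G4), but n3 never turns on.
Reached: n38, n10, n7, and n55 — 4 of the 6.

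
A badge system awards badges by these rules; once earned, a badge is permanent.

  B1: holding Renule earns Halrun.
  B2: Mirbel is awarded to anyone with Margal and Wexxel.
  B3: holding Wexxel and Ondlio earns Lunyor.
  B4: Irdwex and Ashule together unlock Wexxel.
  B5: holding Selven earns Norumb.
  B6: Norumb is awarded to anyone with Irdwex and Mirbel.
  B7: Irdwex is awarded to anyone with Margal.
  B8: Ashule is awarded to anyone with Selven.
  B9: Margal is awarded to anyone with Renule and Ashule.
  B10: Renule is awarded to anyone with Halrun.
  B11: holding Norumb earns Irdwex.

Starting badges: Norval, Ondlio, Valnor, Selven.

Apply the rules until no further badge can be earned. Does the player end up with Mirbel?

Mirbel would need Margal and Wexxel (B2), but Margal is never earned.

No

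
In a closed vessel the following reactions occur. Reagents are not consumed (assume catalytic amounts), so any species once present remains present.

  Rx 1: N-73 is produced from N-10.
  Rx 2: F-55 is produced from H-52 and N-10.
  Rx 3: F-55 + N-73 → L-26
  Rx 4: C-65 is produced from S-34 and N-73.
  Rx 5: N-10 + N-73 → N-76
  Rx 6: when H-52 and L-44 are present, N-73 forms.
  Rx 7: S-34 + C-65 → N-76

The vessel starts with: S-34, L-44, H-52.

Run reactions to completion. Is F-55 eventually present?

F-55 would need H-52 and N-10 (Rx 2), but N-10 never forms.

No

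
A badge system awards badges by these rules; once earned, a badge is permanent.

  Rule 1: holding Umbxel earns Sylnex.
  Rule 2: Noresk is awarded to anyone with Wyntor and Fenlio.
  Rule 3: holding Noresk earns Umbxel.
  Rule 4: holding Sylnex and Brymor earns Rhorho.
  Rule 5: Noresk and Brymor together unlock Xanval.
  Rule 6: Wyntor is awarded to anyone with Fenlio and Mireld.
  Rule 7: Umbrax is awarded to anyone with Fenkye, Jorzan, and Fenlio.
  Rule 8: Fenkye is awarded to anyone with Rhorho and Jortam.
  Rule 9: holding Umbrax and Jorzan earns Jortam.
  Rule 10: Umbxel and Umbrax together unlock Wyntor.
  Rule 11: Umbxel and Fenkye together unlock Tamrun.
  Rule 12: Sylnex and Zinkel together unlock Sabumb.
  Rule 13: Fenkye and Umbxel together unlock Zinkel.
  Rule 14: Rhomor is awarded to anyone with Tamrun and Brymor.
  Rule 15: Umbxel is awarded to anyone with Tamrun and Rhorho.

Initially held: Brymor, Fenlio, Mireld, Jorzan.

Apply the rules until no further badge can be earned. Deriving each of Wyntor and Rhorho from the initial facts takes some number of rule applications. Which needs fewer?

Wyntor

Wyntor: With Fenlio and Mireld, Wyntor is earned (Rule 6). [1 rule application]
Rhorho: With Fenlio and Mireld, Wyntor is earned (Rule 6). With Wyntor and Fenlio, Noresk is earned (Rule 2). With Noresk, Umbxel is earned (Rule 3). With Umbxel, Sylnex is earned (Rule 1). With Sylnex and Brymor, Rhorho is earned (Rule 4). [5 rule applications]
Wyntor needs fewer.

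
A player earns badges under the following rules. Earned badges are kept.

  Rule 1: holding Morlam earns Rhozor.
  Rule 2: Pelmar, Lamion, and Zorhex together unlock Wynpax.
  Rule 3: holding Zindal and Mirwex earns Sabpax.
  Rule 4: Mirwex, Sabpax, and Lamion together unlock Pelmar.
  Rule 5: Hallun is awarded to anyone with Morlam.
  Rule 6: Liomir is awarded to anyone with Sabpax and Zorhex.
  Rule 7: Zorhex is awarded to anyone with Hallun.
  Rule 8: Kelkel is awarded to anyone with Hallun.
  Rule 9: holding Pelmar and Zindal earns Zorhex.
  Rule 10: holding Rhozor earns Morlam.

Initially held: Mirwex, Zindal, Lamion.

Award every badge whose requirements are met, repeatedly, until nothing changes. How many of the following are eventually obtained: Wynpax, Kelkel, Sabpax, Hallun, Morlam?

With Zindal and Mirwex, Sabpax is earned (Rule 3).
With Mirwex, Sabpax, and Lamion, Pelmar is earned (Rule 4).
With Pelmar and Zindal, Zorhex is earned (Rule 9).
With Pelmar, Lamion, and Zorhex, Wynpax is earned (Rule 2).
Wynpax: reached.
Kelkel would need Hallun (Rule 8), but Hallun is never earned.
Sabpax: reached.
Hallun would need Morlam (Rule 5), but Morlam is never earned.
Morlam would need Rhozor (Rule 10), but Rhozor is never earned.
Reached: Wynpax and Sabpax — 2 of the 5.

2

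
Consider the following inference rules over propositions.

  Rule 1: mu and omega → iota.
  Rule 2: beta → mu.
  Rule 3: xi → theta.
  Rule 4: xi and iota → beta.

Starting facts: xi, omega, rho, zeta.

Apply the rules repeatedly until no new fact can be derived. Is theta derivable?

From xi, Rule 3 gives theta.

Yes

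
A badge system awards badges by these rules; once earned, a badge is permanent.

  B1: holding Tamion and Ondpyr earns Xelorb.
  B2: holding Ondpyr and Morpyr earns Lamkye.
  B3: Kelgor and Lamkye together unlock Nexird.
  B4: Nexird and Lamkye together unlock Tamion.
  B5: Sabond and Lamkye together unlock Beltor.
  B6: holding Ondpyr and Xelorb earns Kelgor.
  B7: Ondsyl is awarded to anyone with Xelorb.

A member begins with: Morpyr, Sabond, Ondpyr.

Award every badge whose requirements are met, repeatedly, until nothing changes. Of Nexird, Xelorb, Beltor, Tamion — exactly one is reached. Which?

With Ondpyr and Morpyr, Lamkye is earned (B2).
With Sabond and Lamkye, Beltor is earned (B5).
Nexird would need Kelgor and Lamkye (B3), but Kelgor is never earned. Tamion would need Nexird and Lamkye (B4), but Nexird is never earned. Xelorb would need Tamion and Ondpyr (B1), but Tamion is never earned.

Beltor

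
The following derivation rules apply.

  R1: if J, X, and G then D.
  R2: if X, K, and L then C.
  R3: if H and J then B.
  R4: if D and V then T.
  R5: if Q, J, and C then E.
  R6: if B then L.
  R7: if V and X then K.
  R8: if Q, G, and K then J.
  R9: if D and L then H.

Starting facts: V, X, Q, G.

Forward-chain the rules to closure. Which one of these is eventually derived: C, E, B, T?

T

V and X hold, so K follows (R7).
From Q, G, and K, R8 gives J.
J, X, and G hold, so D follows (R1).
From D and V, R4 gives T.
E would need Q, J, and C (R5), but C is never established. B would need H and J (R3), but H is never established. C would need X, K, and L (R2), but L is never established.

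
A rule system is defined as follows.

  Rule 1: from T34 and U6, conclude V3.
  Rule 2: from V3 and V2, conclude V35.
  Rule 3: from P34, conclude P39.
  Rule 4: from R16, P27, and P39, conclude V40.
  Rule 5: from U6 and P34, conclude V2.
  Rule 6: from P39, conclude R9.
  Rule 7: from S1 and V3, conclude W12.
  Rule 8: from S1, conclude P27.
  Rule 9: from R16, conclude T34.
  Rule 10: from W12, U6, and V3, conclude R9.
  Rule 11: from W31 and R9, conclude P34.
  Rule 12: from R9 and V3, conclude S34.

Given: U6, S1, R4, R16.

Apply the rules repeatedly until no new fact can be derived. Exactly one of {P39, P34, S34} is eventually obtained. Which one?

From R16, Rule 9 gives T34.
From T34 and U6, Rule 1 gives V3.
S1 and V3 hold, so W12 follows (Rule 7).
W12, U6, and V3 hold, so R9 follows (Rule 10).
From R9 and V3, Rule 12 gives S34.
P39 would need P34 (Rule 3), but P34 is never established. P34 would need W31 and R9 (Rule 11), but W31 is never established.

S34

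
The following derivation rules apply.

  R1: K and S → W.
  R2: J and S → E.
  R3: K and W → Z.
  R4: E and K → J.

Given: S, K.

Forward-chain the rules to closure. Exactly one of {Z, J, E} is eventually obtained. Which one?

Z

K and S hold, so W follows (R1).
From K and W, R3 gives Z.
E would need J and S (R2), but J is never established. J would need E and K (R4), but E is never established.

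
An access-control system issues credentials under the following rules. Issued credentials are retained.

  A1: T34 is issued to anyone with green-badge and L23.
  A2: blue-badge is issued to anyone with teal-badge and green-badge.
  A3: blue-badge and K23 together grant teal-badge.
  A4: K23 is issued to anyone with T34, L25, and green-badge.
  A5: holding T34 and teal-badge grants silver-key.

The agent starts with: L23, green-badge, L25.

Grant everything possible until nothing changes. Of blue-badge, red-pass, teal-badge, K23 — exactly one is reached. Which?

Holding green-badge and L23 grants T34 (A1).
Holding T34, L25, and green-badge grants K23 (A4).
blue-badge would need teal-badge and green-badge (A2), but teal-badge is never granted. teal-badge would need blue-badge and K23 (A3), but blue-badge is never granted. No rule produces red-pass, and it is not given.

K23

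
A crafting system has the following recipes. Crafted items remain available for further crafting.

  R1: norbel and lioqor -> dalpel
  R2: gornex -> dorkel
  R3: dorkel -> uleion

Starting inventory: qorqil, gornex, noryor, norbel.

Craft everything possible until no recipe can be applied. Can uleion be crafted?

Using R2, gornex makes dorkel.
Using R3, dorkel makes uleion.

Yes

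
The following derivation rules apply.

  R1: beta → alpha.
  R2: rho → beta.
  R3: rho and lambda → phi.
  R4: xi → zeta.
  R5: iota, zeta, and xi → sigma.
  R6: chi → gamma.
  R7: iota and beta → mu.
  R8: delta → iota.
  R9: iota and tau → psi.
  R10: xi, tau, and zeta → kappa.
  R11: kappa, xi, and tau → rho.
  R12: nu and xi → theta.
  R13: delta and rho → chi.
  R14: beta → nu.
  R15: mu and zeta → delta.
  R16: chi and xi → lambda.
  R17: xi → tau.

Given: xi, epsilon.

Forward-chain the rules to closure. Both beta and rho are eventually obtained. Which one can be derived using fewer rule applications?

rho

rho: xi holds, so tau follows (R17). From xi, R4 gives zeta. From xi, tau, and zeta, R10 gives kappa. kappa, xi, and tau hold, so rho follows (R11). [4 rule applications]
beta: From xi, R17 gives tau. xi holds, so zeta follows (R4). xi, tau, and zeta hold, so kappa follows (R10). kappa, xi, and tau hold, so rho follows (R11). rho holds, so beta follows (R2). [5 rule applications]
rho needs fewer.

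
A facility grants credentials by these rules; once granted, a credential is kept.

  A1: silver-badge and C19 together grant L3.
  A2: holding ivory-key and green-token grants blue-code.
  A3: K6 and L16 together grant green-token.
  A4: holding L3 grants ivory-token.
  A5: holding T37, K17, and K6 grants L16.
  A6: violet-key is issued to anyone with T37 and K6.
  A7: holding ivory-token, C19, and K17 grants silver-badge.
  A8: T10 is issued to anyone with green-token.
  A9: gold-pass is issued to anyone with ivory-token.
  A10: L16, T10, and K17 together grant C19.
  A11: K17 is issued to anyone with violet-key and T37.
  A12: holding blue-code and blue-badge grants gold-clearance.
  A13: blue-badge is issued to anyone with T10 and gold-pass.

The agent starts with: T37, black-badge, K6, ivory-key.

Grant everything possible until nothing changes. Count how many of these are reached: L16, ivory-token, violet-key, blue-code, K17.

4

Holding T37 and K6 grants violet-key (A6).
Holding violet-key and T37 grants K17 (A11).
Holding T37, K17, and K6 grants L16 (A5).
Holding K6 and L16 grants green-token (A3).
Holding ivory-key and green-token grants blue-code (A2).
L16: reached.
ivory-token would need L3 (A4), but L3 is never granted.
violet-key: reached.
blue-code: reached.
K17: reached.
Reached: L16, violet-key, blue-code, and K17 — 4 of the 5.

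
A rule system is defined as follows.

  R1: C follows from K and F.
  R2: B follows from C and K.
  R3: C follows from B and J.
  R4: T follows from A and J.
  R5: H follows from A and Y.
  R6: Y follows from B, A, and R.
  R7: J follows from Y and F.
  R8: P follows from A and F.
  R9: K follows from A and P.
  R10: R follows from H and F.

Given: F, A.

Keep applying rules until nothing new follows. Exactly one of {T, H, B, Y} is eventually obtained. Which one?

From A and F, R8 gives P.
From A and P, R9 gives K.
K and F hold, so C follows (R1).
From C and K, R2 gives B.
Y would need B, A, and R (R6), but R is never established. T would need A and J (R4), but J is never established. H would need A and Y (R5), but Y is never established.

B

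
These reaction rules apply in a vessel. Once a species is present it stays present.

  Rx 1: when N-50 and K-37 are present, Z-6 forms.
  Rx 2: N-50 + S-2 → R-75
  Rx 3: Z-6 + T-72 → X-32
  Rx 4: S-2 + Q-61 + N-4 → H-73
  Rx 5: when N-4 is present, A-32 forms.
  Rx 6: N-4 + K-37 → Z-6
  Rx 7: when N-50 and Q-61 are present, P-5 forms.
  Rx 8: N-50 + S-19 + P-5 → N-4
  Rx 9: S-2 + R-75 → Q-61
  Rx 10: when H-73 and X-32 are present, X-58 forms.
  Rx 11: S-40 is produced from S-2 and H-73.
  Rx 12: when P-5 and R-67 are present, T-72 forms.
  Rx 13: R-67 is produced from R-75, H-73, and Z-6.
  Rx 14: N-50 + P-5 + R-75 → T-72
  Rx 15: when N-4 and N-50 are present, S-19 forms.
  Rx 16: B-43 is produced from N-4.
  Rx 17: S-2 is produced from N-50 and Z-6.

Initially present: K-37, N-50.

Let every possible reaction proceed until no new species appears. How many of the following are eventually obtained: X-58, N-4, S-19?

0

X-58 would need H-73 and X-32 (Rx 10), but H-73 never forms.
N-4 would need N-50, S-19, and P-5 (Rx 8), but S-19 never forms.
S-19 would need N-4 and N-50 (Rx 15), but N-4 never forms.
None of the 3 are reached.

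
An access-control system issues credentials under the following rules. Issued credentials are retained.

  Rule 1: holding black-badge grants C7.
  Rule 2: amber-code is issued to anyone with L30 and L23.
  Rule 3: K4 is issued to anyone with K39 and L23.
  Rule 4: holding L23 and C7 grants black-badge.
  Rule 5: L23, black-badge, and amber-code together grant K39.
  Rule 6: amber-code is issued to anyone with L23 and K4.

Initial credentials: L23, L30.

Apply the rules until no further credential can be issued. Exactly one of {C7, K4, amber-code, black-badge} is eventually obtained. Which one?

Holding L30 and L23 grants amber-code (Rule 2).
K4 would need K39 and L23 (Rule 3), but K39 is never granted. C7 would need black-badge (Rule 1), but black-badge is never granted. black-badge would need L23 and C7 (Rule 4), but C7 is never granted.

amber-code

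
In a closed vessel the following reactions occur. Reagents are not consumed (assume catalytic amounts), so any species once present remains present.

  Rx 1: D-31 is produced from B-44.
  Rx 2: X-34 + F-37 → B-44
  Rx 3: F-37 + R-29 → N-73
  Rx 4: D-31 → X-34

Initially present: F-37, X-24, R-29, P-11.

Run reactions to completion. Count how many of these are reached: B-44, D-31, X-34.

0

B-44 would need X-34 and F-37 (Rx 2), but X-34 never forms.
D-31 would need B-44 (Rx 1), but B-44 never forms.
X-34 would need D-31 (Rx 4), but D-31 never forms.
None of the 3 are reached.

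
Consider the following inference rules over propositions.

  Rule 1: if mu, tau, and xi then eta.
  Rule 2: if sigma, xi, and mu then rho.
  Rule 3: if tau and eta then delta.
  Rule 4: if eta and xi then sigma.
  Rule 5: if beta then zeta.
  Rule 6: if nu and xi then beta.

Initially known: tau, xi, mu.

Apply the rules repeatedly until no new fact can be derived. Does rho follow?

mu, tau, and xi hold, so eta follows (Rule 1).
From eta and xi, Rule 4 gives sigma.
sigma, xi, and mu hold, so rho follows (Rule 2).

Yes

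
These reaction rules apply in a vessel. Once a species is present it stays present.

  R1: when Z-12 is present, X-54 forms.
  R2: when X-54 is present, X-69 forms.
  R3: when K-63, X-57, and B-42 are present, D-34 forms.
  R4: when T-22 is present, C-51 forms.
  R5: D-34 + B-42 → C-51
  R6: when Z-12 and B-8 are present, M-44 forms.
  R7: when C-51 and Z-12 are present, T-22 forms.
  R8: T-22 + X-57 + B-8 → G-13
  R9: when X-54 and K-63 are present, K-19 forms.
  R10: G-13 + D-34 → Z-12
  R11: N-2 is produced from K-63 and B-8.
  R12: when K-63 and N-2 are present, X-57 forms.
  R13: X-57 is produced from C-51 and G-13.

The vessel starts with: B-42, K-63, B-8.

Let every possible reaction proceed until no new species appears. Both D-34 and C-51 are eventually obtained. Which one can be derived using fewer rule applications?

D-34

D-34: K-63 and B-8 present → N-2 forms (R11). K-63 and N-2 present → X-57 forms (R12). K-63, X-57, and B-42 present → D-34 forms (R3). [3 rule applications]
C-51: K-63 and B-8 present → N-2 forms (R11). K-63 and N-2 present → X-57 forms (R12). K-63, X-57, and B-42 present → D-34 forms (R3). D-34 and B-42 present → C-51 forms (R5). [4 rule applications]
D-34 needs fewer.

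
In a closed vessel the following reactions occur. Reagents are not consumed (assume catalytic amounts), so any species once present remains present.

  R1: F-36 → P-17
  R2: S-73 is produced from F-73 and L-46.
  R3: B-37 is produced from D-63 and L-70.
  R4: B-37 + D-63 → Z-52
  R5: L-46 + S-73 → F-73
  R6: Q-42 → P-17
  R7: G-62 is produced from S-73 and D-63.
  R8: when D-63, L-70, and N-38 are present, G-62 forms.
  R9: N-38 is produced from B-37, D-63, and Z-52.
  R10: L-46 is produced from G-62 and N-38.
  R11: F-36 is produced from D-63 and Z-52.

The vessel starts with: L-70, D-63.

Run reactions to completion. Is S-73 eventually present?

No

S-73 would need F-73 and L-46 (R2), but F-73 never forms.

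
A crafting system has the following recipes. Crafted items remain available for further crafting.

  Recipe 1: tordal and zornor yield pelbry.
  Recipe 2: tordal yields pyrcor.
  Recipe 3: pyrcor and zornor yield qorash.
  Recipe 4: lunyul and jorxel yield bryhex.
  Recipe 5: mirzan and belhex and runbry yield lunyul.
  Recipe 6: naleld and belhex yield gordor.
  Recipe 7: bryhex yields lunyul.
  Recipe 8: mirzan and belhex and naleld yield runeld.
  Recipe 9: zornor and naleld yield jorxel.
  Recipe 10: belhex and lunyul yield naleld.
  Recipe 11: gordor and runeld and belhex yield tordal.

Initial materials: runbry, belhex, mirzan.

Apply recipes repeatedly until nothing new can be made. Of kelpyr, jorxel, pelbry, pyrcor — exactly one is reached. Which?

pyrcor

Using Recipe 5, mirzan, belhex, and runbry make lunyul.
belhex and lunyul → naleld (Recipe 10).
Using Recipe 8, mirzan, belhex, and naleld make runeld.
naleld and belhex → gordor (Recipe 6).
gordor and runeld and belhex → tordal (Recipe 11).
Using Recipe 2, tordal makes pyrcor.
No rule produces kelpyr, and it is not given. jorxel would need zornor and naleld (Recipe 9), but zornor is never obtained. pelbry would need tordal and zornor (Recipe 1), but zornor is never obtained.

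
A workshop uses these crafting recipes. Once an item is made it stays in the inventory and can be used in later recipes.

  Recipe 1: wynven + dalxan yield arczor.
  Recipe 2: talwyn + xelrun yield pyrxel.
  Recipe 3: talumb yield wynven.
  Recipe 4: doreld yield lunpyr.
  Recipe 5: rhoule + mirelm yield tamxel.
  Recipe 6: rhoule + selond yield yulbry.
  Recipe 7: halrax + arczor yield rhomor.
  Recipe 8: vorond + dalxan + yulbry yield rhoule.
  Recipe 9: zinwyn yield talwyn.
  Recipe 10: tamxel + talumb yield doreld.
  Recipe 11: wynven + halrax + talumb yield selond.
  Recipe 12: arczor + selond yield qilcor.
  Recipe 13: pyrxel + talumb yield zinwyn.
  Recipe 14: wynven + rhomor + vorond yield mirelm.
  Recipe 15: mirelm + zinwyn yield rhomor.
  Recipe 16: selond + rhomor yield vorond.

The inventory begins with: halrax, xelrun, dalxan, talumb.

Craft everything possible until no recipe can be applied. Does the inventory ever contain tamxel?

No

tamxel would need rhoule and mirelm (Recipe 5), but rhoule is never obtained.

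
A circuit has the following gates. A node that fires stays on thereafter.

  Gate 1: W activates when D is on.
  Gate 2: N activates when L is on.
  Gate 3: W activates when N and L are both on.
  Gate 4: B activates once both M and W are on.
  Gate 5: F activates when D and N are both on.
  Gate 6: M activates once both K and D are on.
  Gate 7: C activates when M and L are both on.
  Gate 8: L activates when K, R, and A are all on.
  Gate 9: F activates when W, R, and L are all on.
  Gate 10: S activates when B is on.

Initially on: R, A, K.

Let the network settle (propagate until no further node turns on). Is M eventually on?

M would need K and D (Gate 6), but D never turns on.

No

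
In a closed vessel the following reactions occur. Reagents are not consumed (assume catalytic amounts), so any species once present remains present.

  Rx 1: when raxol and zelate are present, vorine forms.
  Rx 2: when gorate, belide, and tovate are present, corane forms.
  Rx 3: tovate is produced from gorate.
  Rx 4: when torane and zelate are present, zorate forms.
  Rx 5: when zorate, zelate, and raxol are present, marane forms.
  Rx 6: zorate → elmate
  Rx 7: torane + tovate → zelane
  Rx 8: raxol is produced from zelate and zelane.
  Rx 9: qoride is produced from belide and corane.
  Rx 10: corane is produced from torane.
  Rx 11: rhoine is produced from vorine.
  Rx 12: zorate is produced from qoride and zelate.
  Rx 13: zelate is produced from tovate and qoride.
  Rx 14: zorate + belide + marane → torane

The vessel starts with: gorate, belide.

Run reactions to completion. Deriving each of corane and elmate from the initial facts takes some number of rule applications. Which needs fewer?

corane: gorate present → tovate forms (Rx 3). gorate, belide, and tovate present → corane forms (Rx 2). [2 rule applications]
elmate: gorate present → tovate forms (Rx 3). gorate, belide, and tovate present → corane forms (Rx 2). belide and corane present → qoride forms (Rx 9). tovate and qoride present → zelate forms (Rx 13). qoride and zelate present → zorate forms (Rx 12). zorate present → elmate forms (Rx 6). [6 rule applications]
corane needs fewer.

corane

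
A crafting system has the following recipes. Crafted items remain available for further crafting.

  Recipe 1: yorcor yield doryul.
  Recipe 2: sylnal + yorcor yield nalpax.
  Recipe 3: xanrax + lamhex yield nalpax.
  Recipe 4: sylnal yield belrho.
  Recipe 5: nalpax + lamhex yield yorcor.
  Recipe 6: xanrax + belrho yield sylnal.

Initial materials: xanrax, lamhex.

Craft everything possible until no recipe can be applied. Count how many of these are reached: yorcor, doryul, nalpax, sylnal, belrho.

3

Using Recipe 3, xanrax and lamhex make nalpax.
nalpax + lamhex → yorcor (Recipe 5).
yorcor → doryul (Recipe 1).
yorcor: reached.
doryul: reached.
nalpax: reached.
sylnal would need xanrax and belrho (Recipe 6), but belrho is never obtained.
belrho would need sylnal (Recipe 4), but sylnal is never obtained.
Reached: yorcor, doryul, and nalpax — 3 of the 5.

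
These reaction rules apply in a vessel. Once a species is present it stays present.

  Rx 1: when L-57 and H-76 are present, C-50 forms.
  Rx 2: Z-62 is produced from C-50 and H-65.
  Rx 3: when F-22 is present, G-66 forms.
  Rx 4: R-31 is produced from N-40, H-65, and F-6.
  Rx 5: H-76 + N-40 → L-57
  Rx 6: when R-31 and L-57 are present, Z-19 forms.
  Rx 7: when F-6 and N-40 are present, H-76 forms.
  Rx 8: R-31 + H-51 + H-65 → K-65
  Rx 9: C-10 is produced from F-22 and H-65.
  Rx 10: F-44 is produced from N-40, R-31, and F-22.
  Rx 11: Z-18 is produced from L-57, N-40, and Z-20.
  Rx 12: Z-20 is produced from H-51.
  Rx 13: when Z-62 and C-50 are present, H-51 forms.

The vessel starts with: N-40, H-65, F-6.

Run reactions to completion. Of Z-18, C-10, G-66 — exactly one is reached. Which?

Z-18

F-6 and N-40 present → H-76 forms (Rx 7).
H-76 and N-40 present → L-57 forms (Rx 5).
L-57 and H-76 present → C-50 forms (Rx 1).
C-50 and H-65 present → Z-62 forms (Rx 2).
Z-62 and C-50 present → H-51 forms (Rx 13).
H-51 present → Z-20 forms (Rx 12).
L-57, N-40, and Z-20 present → Z-18 forms (Rx 11).
C-10 would need F-22 and H-65 (Rx 9), but F-22 never forms. G-66 would need F-22 (Rx 3), but F-22 never forms.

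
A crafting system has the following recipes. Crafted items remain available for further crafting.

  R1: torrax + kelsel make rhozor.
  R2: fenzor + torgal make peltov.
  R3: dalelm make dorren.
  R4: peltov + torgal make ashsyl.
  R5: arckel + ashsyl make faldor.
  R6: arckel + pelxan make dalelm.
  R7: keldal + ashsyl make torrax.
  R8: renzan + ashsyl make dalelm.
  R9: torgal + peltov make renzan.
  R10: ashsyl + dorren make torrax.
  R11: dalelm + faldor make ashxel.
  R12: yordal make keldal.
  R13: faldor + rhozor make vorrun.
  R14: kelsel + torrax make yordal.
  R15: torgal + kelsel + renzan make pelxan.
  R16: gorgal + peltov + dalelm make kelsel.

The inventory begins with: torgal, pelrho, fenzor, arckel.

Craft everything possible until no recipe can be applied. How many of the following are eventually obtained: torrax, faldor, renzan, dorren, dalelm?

fenzor + torgal → peltov (R2).
torgal + peltov → renzan (R9).
Using R4, peltov and torgal make ashsyl.
renzan + ashsyl → dalelm (R8).
Using R5, arckel and ashsyl make faldor.
Using R3, dalelm makes dorren.
Using R10, ashsyl and dorren make torrax.
torrax: reached.
faldor: reached.
renzan: reached.
dorren: reached.
dalelm: reached.
All 5 are reached.

5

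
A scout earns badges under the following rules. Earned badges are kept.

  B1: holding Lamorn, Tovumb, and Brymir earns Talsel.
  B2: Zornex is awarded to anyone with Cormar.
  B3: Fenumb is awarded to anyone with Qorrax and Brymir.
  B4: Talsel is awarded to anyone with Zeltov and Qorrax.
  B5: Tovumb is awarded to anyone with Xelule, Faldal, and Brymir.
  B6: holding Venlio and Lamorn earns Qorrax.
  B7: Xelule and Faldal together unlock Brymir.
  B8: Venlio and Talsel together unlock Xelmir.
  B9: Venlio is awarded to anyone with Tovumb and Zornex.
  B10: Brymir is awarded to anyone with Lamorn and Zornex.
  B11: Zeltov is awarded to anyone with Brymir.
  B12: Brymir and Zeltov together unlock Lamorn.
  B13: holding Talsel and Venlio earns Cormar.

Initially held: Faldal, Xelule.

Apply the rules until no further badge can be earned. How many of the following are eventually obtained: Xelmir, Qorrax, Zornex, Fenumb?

Xelmir would need Venlio and Talsel (B8), but Venlio is never earned.
Qorrax would need Venlio and Lamorn (B6), but Venlio is never earned.
Zornex would need Cormar (B2), but Cormar is never earned.
Fenumb would need Qorrax and Brymir (B3), but Qorrax is never earned.
None of the 4 are reached.

0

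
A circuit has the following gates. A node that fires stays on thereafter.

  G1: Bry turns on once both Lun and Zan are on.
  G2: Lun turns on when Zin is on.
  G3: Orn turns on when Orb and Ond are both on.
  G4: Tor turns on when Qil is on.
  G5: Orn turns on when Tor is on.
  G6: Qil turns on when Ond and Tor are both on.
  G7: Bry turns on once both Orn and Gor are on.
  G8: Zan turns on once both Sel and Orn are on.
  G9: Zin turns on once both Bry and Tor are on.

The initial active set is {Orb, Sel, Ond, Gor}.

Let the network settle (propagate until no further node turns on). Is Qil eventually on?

No

Qil would need Ond and Tor (G6), but Tor never turns on.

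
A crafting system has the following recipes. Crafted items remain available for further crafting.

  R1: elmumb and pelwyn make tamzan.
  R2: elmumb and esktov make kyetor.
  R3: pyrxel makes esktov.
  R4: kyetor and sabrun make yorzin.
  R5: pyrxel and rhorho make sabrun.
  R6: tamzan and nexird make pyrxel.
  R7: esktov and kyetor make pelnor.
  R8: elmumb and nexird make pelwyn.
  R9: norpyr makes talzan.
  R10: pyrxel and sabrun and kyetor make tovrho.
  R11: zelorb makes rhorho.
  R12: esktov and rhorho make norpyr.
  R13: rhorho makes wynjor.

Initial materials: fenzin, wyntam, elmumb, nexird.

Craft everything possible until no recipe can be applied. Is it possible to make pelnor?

elmumb and nexird → pelwyn (R8).
Using R1, elmumb and pelwyn make tamzan.
tamzan and nexird → pyrxel (R6).
Using R3, pyrxel makes esktov.
elmumb and esktov → kyetor (R2).
esktov and kyetor → pelnor (R7).

Yes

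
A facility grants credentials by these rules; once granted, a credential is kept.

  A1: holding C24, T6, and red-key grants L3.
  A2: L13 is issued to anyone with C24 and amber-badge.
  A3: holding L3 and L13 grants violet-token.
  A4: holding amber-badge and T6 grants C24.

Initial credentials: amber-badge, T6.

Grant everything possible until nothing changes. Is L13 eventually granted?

Yes

Holding amber-badge and T6 grants C24 (A4).
Holding C24 and amber-badge grants L13 (A2).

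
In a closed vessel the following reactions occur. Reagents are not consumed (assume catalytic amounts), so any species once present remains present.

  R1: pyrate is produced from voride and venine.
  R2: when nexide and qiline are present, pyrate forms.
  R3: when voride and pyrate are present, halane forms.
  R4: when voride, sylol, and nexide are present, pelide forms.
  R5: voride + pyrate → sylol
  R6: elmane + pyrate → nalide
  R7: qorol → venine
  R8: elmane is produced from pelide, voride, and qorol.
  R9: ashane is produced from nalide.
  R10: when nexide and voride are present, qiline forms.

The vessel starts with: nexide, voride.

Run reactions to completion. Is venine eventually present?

No

venine would need qorol (R7), but qorol never forms.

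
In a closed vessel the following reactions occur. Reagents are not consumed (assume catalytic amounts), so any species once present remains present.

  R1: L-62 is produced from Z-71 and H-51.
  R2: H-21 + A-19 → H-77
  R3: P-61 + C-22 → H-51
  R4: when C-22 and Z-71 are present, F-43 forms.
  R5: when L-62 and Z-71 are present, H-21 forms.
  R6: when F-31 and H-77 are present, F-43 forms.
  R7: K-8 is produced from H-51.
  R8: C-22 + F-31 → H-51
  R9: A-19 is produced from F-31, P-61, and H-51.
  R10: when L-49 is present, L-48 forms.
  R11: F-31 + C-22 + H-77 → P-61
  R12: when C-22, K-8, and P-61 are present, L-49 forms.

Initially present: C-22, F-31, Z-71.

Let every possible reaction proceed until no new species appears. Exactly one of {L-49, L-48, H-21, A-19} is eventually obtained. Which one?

H-21

C-22 and F-31 present → H-51 forms (R8).
Z-71 and H-51 present → L-62 forms (R1).
L-62 and Z-71 present → H-21 forms (R5).
L-48 would need L-49 (R10), but L-49 never forms. L-49 would need C-22, K-8, and P-61 (R12), but P-61 never forms. A-19 would need F-31, P-61, and H-51 (R9), but P-61 never forms.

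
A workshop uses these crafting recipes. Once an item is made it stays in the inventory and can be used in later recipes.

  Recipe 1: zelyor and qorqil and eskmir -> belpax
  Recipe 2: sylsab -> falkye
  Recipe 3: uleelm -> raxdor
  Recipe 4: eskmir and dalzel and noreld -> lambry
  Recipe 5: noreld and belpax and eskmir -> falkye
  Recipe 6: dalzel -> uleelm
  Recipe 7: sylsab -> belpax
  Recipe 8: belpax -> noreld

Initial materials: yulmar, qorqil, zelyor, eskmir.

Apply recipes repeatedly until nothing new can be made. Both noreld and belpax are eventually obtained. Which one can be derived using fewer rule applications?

belpax: Using Recipe 1, zelyor, qorqil, and eskmir make belpax. [1 rule application]
noreld: zelyor and qorqil and eskmir -> belpax (Recipe 1). belpax -> noreld (Recipe 8). [2 rule applications]
belpax needs fewer.

belpax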